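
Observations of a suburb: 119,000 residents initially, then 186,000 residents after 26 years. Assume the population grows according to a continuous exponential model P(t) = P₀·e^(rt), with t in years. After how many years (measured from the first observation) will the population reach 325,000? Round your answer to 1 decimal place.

r = ln(186000/119000) / 26 ≈ 0.017178 per year
t = ln(325000/119000) / r = 1.0047 / 0.017178 ≈ 58.488

t ≈ 58.5 years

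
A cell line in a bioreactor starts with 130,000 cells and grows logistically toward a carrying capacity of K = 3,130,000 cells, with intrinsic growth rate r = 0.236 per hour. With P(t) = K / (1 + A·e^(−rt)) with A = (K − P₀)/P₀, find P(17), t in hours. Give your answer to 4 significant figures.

A = (3130000 − 130000)/130000 = 23.07692
P(17) = 3130000 / (1 + 23.07692·e^(−0.236·17)) = 3130000 / (1 + 23.07692·0.018097)
= 3130000 / 1.41763 ≈ 2207915.25

≈ 2,208,000 cells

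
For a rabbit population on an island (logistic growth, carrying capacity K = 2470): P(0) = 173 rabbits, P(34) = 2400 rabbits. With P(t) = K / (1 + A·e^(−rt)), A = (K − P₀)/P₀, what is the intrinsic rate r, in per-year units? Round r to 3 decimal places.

A = (2470 − 173)/173 = 13.27746
2400 = 2470/(1 + 13.27746·e^(−r·34)) → e^(−34r) = (1.02917 − 1)/13.27746 = 0.002197
r = −ln(0.002197)/34 = 6.1208/34

r ≈ 0.180 per year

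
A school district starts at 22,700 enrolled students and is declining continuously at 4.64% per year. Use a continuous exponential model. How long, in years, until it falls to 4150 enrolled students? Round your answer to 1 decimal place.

t ≈ 36.6 years

4150 = 22700 · e^(-0.0464·t)
t = ln(4150/22700) / -0.0464 = ln(0.18282) / -0.0464 = -1.69926 / -0.0464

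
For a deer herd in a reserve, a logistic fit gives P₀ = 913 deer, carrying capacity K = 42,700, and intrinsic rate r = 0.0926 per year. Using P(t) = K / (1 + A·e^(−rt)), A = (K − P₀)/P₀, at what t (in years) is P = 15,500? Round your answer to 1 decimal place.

t ≈ 35.2 years

A = (42700 − 913)/913 = 45.76889
15500 = 42700/(1 + 45.76889·e^(−0.0926t)) → 1 + 45.76889·e^(−0.0926t) = 2.75484
e^(−0.0926t) = 0.038341 → t = ln(26.08154)/0.0926 = 3.26123/0.0926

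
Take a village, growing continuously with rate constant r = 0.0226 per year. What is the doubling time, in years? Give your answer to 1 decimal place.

doubling time = ln(2) / |r| = 0.69315 / 0.0226

doubling time ≈ 30.7 years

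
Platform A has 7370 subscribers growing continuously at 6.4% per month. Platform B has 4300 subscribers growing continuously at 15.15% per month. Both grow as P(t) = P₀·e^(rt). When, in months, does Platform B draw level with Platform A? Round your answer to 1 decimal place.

7370·e^(0.064t) = 4300·e^(0.1515t)
7370/4300 = e^((0.1515 − 0.064)t) → ln(1.71395) = 0.0875·t
t = 0.5388 / 0.0875

t ≈ 6.2 months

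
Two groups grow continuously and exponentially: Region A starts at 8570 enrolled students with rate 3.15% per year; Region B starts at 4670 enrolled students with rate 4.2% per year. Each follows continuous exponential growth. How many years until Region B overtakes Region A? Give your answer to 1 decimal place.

t ≈ 57.8 years

8570·e^(0.0315t) = 4670·e^(0.042t)
8570/4670 = e^((0.042 − 0.0315)t) → ln(1.83512) = 0.0105·t
t = 0.60711 / 0.0105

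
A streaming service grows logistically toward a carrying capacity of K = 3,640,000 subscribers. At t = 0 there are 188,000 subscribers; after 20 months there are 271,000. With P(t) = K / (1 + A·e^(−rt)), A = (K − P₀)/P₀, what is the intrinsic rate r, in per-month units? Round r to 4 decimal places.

r ≈ 0.0195 per month

A = (3640000 − 188000)/188000 = 18.3617
271000 = 3640000/(1 + 18.3617·e^(−r·20)) → e^(−20r) = (13.43173 − 1)/18.3617 = 0.677047
r = −ln(0.677047)/20 = 0.39001/20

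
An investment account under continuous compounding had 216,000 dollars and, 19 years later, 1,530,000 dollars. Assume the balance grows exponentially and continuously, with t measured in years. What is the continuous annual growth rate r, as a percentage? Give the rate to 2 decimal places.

r ≈ 10.30% per year

1530000 = 216000 · e^(r·19)
e^(19r) = 1530000/216000 = 7.08333
r = ln(7.08333) / 19 = 1.95774 / 19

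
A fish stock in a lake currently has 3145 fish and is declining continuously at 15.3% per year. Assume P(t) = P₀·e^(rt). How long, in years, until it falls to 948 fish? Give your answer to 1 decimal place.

t ≈ 7.8 years

948 = 3145 · e^(-0.153·t)
t = ln(948/3145) / -0.153 = ln(0.30143) / -0.153 = -1.19921 / -0.153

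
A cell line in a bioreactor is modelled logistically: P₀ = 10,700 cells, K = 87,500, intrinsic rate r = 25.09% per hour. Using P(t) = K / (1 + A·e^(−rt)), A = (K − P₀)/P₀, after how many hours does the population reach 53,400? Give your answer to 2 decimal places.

t ≈ 9.64 hours

A = (87500 − 10700)/10700 = 7.17757
53400 = 87500/(1 + 7.17757·e^(−0.2509t)) → 1 + 7.17757·e^(−0.2509t) = 1.63858
e^(−0.2509t) = 0.088968 → t = ln(11.23995)/0.2509 = 2.41947/0.2509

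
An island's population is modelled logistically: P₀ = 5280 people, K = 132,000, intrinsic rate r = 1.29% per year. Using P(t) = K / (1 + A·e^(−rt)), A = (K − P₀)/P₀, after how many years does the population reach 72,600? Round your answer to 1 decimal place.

t ≈ 261.9 years

A = (132000 − 5280)/5280 = 24
72600 = 132000/(1 + 24·e^(−0.0129t)) → 1 + 24·e^(−0.0129t) = 1.81818
e^(−0.0129t) = 0.034091 → t = ln(29.33333)/0.0129 = 3.37872/0.0129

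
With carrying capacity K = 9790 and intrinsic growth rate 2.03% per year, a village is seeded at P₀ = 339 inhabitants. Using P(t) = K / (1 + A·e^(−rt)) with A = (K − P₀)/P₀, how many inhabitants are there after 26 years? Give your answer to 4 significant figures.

≈ 561.2 inhabitants

A = (9790 − 339)/339 = 27.87906
P(26) = 9790 / (1 + 27.87906·e^(−0.0203·26)) = 9790 / (1 + 27.87906·0.589901)
= 9790 / 17.44589 ≈ 561.16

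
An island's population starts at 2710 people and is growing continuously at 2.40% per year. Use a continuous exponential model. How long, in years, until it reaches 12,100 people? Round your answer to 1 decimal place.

12100 = 2710 · e^(0.024·t)
t = ln(12100/2710) / 0.024 = ln(4.46494) / 0.024 = 1.49626 / 0.024

t ≈ 62.3 years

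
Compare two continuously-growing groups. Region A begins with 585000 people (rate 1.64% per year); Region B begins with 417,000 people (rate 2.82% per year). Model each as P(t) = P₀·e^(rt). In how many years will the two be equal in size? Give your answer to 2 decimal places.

585000·e^(0.0164t) = 417000·e^(0.0282t)
585000/417000 = e^((0.0282 − 0.0164)t) → ln(1.40288) = 0.0118·t
t = 0.33853 / 0.0118

t ≈ 28.69 years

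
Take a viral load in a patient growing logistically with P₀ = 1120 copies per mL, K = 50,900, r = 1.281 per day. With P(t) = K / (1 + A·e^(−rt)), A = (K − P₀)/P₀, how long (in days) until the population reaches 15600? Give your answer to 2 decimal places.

t ≈ 2.32 days

A = (50900 − 1120)/1120 = 44.44643
15600 = 50900/(1 + 44.44643·e^(−1.281t)) → 1 + 44.44643·e^(−1.281t) = 3.26282
e^(−1.281t) = 0.050911 → t = ln(19.64205)/1.281 = 2.97767/1.281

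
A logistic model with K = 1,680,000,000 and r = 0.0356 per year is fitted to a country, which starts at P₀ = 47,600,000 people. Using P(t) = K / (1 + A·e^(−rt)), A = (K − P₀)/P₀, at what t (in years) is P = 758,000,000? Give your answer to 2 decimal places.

A = (1680000000 − 47600000)/47600000 = 34.29412
758000000 = 1680000000/(1 + 34.29412·e^(−0.0356t)) → 1 + 34.29412·e^(−0.0356t) = 2.21636
e^(−0.0356t) = 0.035468 → t = ln(28.19408)/0.0356 = 3.33911/0.0356

t ≈ 93.80 years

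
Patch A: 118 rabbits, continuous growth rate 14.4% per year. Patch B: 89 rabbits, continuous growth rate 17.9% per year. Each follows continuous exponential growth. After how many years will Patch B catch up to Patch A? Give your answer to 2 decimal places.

t ≈ 8.06 years

118·e^(0.144t) = 89·e^(0.179t)
118/89 = e^((0.179 − 0.144)t) → ln(1.32584) = 0.035·t
t = 0.28205 / 0.035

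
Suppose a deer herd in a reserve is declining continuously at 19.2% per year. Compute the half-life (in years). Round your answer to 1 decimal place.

half-life ≈ 3.6 years

half-life = ln(2) / |r| = 0.69315 / 0.192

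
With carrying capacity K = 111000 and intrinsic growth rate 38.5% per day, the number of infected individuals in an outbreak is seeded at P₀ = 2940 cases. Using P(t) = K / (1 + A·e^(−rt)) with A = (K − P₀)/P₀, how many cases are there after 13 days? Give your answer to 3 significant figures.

≈ 89,100 cases

A = (111000 − 2940)/2940 = 36.7551
P(13) = 111000 / (1 + 36.7551·e^(−0.385·13)) = 111000 / (1 + 36.7551·0.006704)
= 111000 / 1.24642 ≈ 89055.14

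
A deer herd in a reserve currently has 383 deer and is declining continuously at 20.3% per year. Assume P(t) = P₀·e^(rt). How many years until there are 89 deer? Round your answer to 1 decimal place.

89 = 383 · e^(-0.203·t)
t = ln(89/383) / -0.203 = ln(0.23238) / -0.203 = -1.4594 / -0.203

t ≈ 7.2 years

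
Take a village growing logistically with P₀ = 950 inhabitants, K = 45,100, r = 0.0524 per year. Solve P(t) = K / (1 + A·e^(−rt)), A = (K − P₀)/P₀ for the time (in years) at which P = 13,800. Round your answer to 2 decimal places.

A = (45100 − 950)/950 = 46.47368
13800 = 45100/(1 + 46.47368·e^(−0.0524t)) → 1 + 46.47368·e^(−0.0524t) = 3.26812
e^(−0.0524t) = 0.048804 → t = ln(20.48999)/0.0524 = 3.01994/0.0524

t ≈ 57.63 years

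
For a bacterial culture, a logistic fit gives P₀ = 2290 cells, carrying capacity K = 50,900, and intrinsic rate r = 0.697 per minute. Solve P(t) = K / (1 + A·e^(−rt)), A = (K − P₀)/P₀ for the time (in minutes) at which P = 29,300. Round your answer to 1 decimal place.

A = (50900 − 2290)/2290 = 21.22707
29300 = 50900/(1 + 21.22707·e^(−0.697t)) → 1 + 21.22707·e^(−0.697t) = 1.7372
e^(−0.697t) = 0.034729 → t = ln(28.79413)/0.697 = 3.36017/0.697

t ≈ 4.8 minutes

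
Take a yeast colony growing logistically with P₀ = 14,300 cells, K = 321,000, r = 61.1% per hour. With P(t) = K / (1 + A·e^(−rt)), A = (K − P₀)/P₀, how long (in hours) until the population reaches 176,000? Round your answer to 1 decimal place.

t ≈ 5.3 hours

A = (321000 − 14300)/14300 = 21.44755
176000 = 321000/(1 + 21.44755·e^(−0.611t)) → 1 + 21.44755·e^(−0.611t) = 1.82386
e^(−0.611t) = 0.038413 → t = ln(26.03289)/0.611 = 3.25936/0.611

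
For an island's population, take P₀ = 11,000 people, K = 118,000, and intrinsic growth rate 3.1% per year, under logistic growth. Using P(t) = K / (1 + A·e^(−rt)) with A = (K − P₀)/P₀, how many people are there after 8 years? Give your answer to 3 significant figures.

≈ 13,700 people

A = (118000 − 11000)/11000 = 9.72727
P(8) = 118000 / (1 + 9.72727·e^(−0.031·8)) = 118000 / (1 + 9.72727·0.78036)
= 118000 / 8.59077 ≈ 13735.67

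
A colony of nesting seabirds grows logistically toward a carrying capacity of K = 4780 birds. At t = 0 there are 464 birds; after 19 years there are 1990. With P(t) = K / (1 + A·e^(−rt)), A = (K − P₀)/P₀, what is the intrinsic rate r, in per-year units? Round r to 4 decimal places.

r ≈ 0.0996 per year

A = (4780 − 464)/464 = 9.30172
1990 = 4780/(1 + 9.30172·e^(−r·19)) → e^(−19r) = (2.40201 − 1)/9.30172 = 0.150726
r = −ln(0.150726)/19 = 1.89229/19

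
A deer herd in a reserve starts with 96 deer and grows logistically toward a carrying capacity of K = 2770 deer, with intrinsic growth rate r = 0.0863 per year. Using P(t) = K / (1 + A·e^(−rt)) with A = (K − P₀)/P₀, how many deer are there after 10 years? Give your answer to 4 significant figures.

≈ 217.2 deer

A = (2770 − 96)/96 = 27.85417
P(10) = 2770 / (1 + 27.85417·e^(−0.0863·10)) = 2770 / (1 + 27.85417·0.421894)
= 2770 / 12.75152 ≈ 217.23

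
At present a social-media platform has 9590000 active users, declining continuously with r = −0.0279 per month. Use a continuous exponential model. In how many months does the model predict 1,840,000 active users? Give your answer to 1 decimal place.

1840000 = 9590000 · e^(-0.0279·t)
t = ln(1840000/9590000) / -0.0279 = ln(0.19187) / -0.0279 = -1.65096 / -0.0279

t ≈ 59.2 months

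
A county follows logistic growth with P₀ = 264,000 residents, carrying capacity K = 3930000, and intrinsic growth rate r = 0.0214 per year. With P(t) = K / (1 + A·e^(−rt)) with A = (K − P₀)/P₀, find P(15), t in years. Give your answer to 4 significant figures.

≈ 354,900 residents

A = (3930000 − 264000)/264000 = 13.88636
P(15) = 3930000 / (1 + 13.88636·e^(−0.0214·15)) = 3930000 / (1 + 13.88636·0.725423)
= 3930000 / 11.07349 ≈ 354901.63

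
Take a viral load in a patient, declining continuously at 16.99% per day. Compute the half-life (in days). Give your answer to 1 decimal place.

half-life = ln(2) / |r| = 0.69315 / 0.1699

half-life ≈ 4.1 days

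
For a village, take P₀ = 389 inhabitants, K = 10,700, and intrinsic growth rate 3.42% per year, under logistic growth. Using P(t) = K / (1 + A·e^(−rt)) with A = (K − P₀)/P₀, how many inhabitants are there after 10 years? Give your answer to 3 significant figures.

≈ 540 inhabitants

A = (10700 − 389)/389 = 26.50643
P(10) = 10700 / (1 + 26.50643·e^(−0.0342·10)) = 10700 / (1 + 26.50643·0.710348)
= 10700 / 19.82879 ≈ 539.62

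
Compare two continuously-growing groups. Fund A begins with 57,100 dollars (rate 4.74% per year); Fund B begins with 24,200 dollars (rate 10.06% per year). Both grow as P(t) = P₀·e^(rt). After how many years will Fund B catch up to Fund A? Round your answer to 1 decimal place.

57100·e^(0.0474t) = 24200·e^(0.1006t)
57100/24200 = e^((0.1006 − 0.0474)t) → ln(2.3595) = 0.0532·t
t = 0.85845 / 0.0532

t ≈ 16.1 years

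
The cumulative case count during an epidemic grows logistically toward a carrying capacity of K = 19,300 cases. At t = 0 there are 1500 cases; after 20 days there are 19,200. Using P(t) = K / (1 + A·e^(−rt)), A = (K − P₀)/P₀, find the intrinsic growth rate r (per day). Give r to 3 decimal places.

r ≈ 0.387 per day

A = (19300 − 1500)/1500 = 11.86667
19200 = 19300/(1 + 11.86667·e^(−r·20)) → e^(−20r) = (1.00521 − 1)/11.86667 = 0.000439
r = −ln(0.000439)/20 = 7.73123/20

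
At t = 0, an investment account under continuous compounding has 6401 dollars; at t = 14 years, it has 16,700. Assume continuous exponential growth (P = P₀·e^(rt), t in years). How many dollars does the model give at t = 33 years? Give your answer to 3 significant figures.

≈ 61,400 dollars

r = ln(16700/6401) / 14 ≈ 0.068497 per year
P(33) = 6401 · e^(0.068497·33) = 6401 · 9.58685 ≈ 61365.45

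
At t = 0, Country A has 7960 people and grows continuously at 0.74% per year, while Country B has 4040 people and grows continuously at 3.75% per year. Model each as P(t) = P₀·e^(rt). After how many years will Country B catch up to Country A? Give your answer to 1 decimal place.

t ≈ 22.5 years

7960·e^(0.0074t) = 4040·e^(0.0375t)
7960/4040 = e^((0.0375 − 0.0074)t) → ln(1.9703) = 0.0301·t
t = 0.67818 / 0.0301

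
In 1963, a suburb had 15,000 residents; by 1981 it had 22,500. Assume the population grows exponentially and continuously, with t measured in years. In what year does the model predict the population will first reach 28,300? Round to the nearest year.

year 1991

r = ln(22500/15000) / 18 = 0.40547/18 ≈ 0.022526 per year
t = ln(28300/15000) / r = 0.63481/0.022526 ≈ 28.18 years after 1963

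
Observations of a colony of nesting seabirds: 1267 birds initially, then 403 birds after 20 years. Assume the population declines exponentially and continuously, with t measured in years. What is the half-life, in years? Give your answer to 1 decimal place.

r = ln(403/1267) / 20 = ln(0.31807) / 20 ≈ -0.057274 per year
half-life = ln 2 / |r| = 0.69315 / 0.057274

half-life ≈ 12.1 years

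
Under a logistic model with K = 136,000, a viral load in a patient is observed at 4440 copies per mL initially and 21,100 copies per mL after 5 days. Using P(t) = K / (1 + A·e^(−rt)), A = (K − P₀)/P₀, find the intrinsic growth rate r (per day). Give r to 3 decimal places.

A = (136000 − 4440)/4440 = 29.63063
21100 = 136000/(1 + 29.63063·e^(−r·5)) → e^(−5r) = (6.4455 − 1)/29.63063 = 0.183779
r = −ln(0.183779)/5 = 1.69402/5

r ≈ 0.339 per day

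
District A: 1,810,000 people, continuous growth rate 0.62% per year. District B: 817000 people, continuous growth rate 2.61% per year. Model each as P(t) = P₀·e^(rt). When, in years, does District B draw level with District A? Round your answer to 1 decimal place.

t ≈ 40.0 years

1810000·e^(0.0062t) = 817000·e^(0.0261t)
1810000/817000 = e^((0.0261 − 0.0062)t) → ln(2.21542) = 0.0199·t
t = 0.79544 / 0.0199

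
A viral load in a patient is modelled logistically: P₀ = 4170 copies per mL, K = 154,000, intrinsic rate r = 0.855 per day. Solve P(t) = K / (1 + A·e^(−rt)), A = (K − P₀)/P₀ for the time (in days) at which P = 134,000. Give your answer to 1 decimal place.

t ≈ 6.4 days

A = (154000 − 4170)/4170 = 35.93046
134000 = 154000/(1 + 35.93046·e^(−0.855t)) → 1 + 35.93046·e^(−0.855t) = 1.14925
e^(−0.855t) = 0.004154 → t = ln(240.73405)/0.855 = 5.48369/0.855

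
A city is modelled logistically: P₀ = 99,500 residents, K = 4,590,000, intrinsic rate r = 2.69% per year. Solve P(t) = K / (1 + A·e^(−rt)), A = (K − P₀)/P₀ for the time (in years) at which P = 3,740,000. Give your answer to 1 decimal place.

t ≈ 196.7 years

A = (4590000 − 99500)/99500 = 45.13065
3740000 = 4590000/(1 + 45.13065·e^(−0.0269t)) → 1 + 45.13065·e^(−0.0269t) = 1.22727
e^(−0.0269t) = 0.005036 → t = ln(198.57487)/0.0269 = 5.29117/0.0269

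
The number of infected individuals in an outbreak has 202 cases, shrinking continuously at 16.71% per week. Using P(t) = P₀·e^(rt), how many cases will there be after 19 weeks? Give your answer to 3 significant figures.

≈ 8.44 cases

P(19) = 202 · e^(-0.1671·19) = 202 · e^(-3.1749)
= 202 · 0.0418 ≈ 8.44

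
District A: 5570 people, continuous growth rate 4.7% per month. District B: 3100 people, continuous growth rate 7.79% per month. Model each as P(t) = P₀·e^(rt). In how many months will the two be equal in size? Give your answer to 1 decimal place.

5570·e^(0.047t) = 3100·e^(0.0779t)
5570/3100 = e^((0.0779 − 0.047)t) → ln(1.79677) = 0.0309·t
t = 0.58599 / 0.0309

t ≈ 19.0 months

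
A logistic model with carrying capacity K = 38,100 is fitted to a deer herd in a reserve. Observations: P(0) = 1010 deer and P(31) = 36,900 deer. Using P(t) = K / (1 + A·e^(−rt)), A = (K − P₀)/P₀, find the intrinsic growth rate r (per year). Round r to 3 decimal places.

A = (38100 − 1010)/1010 = 36.72277
36900 = 38100/(1 + 36.72277·e^(−r·31)) → e^(−31r) = (1.03252 − 1)/36.72277 = 0.000886
r = −ln(0.000886)/31 = 7.02929/31

r ≈ 0.227 per year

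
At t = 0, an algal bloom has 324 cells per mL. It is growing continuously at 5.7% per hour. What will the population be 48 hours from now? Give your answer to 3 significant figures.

P(48) = 324 · e^(0.057·48) = 324 · e^(2.736)
= 324 · 15.42516 ≈ 4997.75

≈ 5,000 cells per mL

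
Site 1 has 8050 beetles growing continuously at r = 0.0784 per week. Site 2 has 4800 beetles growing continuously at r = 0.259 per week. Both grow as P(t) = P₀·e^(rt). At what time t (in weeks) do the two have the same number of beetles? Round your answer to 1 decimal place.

8050·e^(0.0784t) = 4800·e^(0.259t)
8050/4800 = e^((0.259 − 0.0784)t) → ln(1.67708) = 0.1806·t
t = 0.51706 / 0.1806

t ≈ 2.9 weeks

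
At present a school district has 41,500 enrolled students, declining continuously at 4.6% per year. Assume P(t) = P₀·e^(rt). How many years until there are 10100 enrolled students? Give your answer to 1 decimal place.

t ≈ 30.7 years

10100 = 41500 · e^(-0.046·t)
t = ln(10100/41500) / -0.046 = ln(0.24337) / -0.046 = -1.41316 / -0.046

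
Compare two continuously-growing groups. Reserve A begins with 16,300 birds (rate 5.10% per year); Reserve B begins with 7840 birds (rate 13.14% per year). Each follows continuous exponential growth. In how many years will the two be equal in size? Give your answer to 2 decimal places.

16300·e^(0.051t) = 7840·e^(0.1314t)
16300/7840 = e^((0.1314 − 0.051)t) → ln(2.07908) = 0.0804·t
t = 0.73193 / 0.0804

t ≈ 9.10 years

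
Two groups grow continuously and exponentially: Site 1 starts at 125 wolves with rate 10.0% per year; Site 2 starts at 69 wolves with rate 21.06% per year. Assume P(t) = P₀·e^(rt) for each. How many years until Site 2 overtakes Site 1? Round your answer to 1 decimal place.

t ≈ 5.4 years

125·e^(0.1t) = 69·e^(0.2106t)
125/69 = e^((0.2106 − 0.1)t) → ln(1.81159) = 0.1106·t
t = 0.59421 / 0.1106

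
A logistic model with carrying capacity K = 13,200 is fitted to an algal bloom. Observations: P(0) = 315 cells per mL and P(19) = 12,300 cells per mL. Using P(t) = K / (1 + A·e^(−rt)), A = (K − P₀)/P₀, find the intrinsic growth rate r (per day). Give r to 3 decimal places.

r ≈ 0.333 per day

A = (13200 − 315)/315 = 40.90476
12300 = 13200/(1 + 40.90476·e^(−r·19)) → e^(−19r) = (1.07317 − 1)/40.90476 = 0.001789
r = −ln(0.001789)/19 = 6.32621/19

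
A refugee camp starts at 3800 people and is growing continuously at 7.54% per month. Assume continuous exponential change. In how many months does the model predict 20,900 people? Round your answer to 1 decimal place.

20900 = 3800 · e^(0.0754·t)
t = ln(20900/3800) / 0.0754 = ln(5.5) / 0.0754 = 1.70475 / 0.0754

t ≈ 22.6 months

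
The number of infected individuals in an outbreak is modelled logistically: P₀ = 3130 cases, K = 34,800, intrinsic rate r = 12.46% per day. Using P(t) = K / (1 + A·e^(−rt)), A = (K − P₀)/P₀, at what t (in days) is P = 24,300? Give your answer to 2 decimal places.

t ≈ 25.31 days

A = (34800 − 3130)/3130 = 10.11821
24300 = 34800/(1 + 10.11821·e^(−0.1246t)) → 1 + 10.11821·e^(−0.1246t) = 1.4321
e^(−0.1246t) = 0.042705 → t = ln(23.41643)/0.1246 = 3.15344/0.1246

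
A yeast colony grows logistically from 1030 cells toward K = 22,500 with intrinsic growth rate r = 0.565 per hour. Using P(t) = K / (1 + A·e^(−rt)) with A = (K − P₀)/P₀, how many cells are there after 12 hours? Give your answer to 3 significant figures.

A = (22500 − 1030)/1030 = 20.84466
P(12) = 22500 / (1 + 20.84466·e^(−0.565·12)) = 22500 / (1 + 20.84466·0.001136)
= 22500 / 1.02369 ≈ 21979.41

≈ 22,000 cells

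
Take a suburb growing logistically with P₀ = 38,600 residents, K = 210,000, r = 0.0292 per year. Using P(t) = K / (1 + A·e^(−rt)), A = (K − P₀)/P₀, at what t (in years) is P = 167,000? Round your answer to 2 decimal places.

t ≈ 97.52 years

A = (210000 − 38600)/38600 = 4.44041
167000 = 210000/(1 + 4.44041·e^(−0.0292t)) → 1 + 4.44041·e^(−0.0292t) = 1.25749
e^(−0.0292t) = 0.057987 → t = ln(17.24533)/0.0292 = 2.84754/0.0292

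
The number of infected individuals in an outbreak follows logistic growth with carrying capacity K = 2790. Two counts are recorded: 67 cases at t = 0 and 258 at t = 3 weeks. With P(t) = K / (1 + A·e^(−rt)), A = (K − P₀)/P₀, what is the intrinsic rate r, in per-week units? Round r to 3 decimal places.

A = (2790 − 67)/67 = 40.64179
258 = 2790/(1 + 40.64179·e^(−r·3)) → e^(−3r) = (10.81395 − 1)/40.64179 = 0.241474
r = −ln(0.241474)/3 = 1.42099/3

r ≈ 0.474 per week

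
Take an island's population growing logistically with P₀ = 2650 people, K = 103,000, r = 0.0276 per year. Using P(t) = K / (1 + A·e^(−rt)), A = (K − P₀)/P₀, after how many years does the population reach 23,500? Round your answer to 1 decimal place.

A = (103000 − 2650)/2650 = 37.86792
23500 = 103000/(1 + 37.86792·e^(−0.0276t)) → 1 + 37.86792·e^(−0.0276t) = 4.38298
e^(−0.0276t) = 0.089336 → t = ln(11.19366)/0.0276 = 2.41535/0.0276

t ≈ 87.5 years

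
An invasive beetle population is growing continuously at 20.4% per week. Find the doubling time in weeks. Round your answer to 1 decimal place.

doubling time = ln(2) / |r| = 0.69315 / 0.204

doubling time ≈ 3.4 weeks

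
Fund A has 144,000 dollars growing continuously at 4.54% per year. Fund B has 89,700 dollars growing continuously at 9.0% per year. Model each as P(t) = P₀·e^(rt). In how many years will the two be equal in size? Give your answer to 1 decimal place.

t ≈ 10.6 years

144000·e^(0.0454t) = 89700·e^(0.09t)
144000/89700 = e^((0.09 − 0.0454)t) → ln(1.60535) = 0.0446·t
t = 0.47334 / 0.0446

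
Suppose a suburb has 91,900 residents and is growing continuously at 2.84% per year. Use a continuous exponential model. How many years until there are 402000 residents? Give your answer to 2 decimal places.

t ≈ 51.96 years

402000 = 91900 · e^(0.0284·t)
t = ln(402000/91900) / 0.0284 = ln(4.37432) / 0.0284 = 1.47575 / 0.0284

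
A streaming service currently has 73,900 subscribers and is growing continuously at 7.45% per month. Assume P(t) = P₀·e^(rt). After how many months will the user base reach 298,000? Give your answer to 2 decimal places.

298000 = 73900 · e^(0.0745·t)
t = ln(298000/73900) / 0.0745 = ln(4.03248) / 0.0745 = 1.39438 / 0.0745

t ≈ 18.72 months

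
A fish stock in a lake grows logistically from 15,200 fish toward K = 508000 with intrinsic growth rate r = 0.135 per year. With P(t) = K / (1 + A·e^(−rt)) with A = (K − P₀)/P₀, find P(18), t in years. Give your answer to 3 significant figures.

≈ 132,000 fish

A = (508000 − 15200)/15200 = 32.42105
P(18) = 508000 / (1 + 32.42105·e^(−0.135·18)) = 508000 / (1 + 32.42105·0.088037)
= 508000 / 3.85425 ≈ 131802.67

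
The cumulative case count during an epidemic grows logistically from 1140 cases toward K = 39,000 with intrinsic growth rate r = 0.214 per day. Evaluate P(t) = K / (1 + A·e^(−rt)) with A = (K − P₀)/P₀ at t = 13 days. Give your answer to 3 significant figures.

≈ 12,800 cases

A = (39000 − 1140)/1140 = 33.21053
P(13) = 39000 / (1 + 33.21053·e^(−0.214·13)) = 39000 / (1 + 33.21053·0.061915)
= 39000 / 3.05621 ≈ 12760.88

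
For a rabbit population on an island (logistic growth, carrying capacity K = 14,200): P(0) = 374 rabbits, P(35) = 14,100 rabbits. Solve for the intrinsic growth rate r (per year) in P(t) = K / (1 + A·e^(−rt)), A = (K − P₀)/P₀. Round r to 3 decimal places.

r ≈ 0.245 per year

A = (14200 − 374)/374 = 36.96791
14100 = 14200/(1 + 36.96791·e^(−r·35)) → e^(−35r) = (1.00709 − 1)/36.96791 = 0.000192
r = −ln(0.000192)/35 = 8.55881/35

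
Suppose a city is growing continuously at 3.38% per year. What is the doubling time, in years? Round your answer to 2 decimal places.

doubling time = ln(2) / |r| = 0.69315 / 0.0338

doubling time ≈ 20.51 years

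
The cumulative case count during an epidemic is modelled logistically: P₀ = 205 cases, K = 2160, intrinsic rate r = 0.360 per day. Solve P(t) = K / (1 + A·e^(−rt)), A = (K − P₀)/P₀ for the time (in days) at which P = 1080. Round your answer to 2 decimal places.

t ≈ 6.26 days

A = (2160 − 205)/205 = 9.53659
1080 = 2160/(1 + 9.53659·e^(−0.36t)) → 1 + 9.53659·e^(−0.36t) = 2
e^(−0.36t) = 0.104859 → t = ln(9.53659)/0.36 = 2.25514/0.36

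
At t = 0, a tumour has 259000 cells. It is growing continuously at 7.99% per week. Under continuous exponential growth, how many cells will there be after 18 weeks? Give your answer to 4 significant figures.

P(18) = 259000 · e^(0.0799·18) = 259000 · e^(1.4382)
= 259000 · 4.21311 ≈ 1091194.3

≈ 1,091,000 cells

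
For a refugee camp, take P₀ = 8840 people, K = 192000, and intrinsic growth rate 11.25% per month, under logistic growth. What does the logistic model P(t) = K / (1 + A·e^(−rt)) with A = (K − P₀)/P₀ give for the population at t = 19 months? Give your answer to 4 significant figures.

≈ 55,750 people

A = (192000 − 8840)/8840 = 20.71946
P(19) = 192000 / (1 + 20.71946·e^(−0.1125·19)) = 192000 / (1 + 20.71946·0.117949)
= 192000 / 3.44385 ≈ 55751.61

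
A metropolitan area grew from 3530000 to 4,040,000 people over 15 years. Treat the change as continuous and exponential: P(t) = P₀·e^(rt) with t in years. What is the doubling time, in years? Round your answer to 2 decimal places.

r = ln(4040000/3530000) / 15 = ln(1.14448) / 15 ≈ 0.008996 per year
doubling time = ln 2 / |r| = 0.69315 / 0.008996

doubling time ≈ 77.05 years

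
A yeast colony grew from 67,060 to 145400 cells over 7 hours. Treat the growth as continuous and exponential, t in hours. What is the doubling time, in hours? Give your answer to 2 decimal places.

doubling time ≈ 6.27 hours

r = ln(145400/67060) / 7 = ln(2.16821) / 7 ≈ 0.110557 per hour
doubling time = ln 2 / |r| = 0.69315 / 0.110557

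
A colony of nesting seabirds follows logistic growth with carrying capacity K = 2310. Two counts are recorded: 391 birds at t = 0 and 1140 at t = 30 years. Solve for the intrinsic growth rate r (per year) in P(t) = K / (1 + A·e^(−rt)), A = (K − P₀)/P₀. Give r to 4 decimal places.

A = (2310 − 391)/391 = 4.90793
1140 = 2310/(1 + 4.90793·e^(−r·30)) → e^(−30r) = (2.02632 − 1)/4.90793 = 0.209114
r = −ln(0.209114)/30 = 1.56488/30

r ≈ 0.0522 per year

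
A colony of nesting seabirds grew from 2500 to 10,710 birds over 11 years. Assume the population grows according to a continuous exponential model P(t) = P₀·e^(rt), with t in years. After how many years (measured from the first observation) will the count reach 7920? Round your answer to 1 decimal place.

t ≈ 8.7 years

r = ln(10710/2500) / 11 ≈ 0.132262 per year
t = ln(7920/2500) / r = 1.1531 / 0.132262 ≈ 8.718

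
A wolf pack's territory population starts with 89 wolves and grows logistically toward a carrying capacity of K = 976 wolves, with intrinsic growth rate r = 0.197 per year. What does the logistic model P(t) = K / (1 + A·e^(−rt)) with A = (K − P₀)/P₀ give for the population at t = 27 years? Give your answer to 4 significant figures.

≈ 930.6 wolves

A = (976 − 89)/89 = 9.96629
P(27) = 976 / (1 + 9.96629·e^(−0.197·27)) = 976 / (1 + 9.96629·0.004898)
= 976 / 1.04881 ≈ 930.58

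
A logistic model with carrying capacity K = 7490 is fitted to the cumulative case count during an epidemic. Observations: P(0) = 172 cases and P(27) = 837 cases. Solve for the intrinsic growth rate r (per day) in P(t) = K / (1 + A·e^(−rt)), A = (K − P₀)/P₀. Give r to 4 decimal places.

A = (7490 − 172)/172 = 42.54651
837 = 7490/(1 + 42.54651·e^(−r·27)) → e^(−27r) = (8.94863 − 1)/42.54651 = 0.186822
r = −ln(0.186822)/27 = 1.6776/27

r ≈ 0.0621 per day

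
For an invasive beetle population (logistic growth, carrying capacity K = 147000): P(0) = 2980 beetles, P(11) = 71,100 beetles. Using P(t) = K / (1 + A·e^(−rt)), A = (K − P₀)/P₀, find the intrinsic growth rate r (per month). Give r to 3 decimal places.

r ≈ 0.347 per month

A = (147000 − 2980)/2980 = 48.32886
71100 = 147000/(1 + 48.32886·e^(−r·11)) → e^(−11r) = (2.06751 − 1)/48.32886 = 0.022088
r = −ln(0.022088)/11 = 3.8127/11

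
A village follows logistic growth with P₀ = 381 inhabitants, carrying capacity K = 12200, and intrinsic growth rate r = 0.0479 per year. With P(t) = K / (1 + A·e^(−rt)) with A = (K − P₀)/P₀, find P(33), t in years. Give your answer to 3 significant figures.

≈ 1,650 inhabitants

A = (12200 − 381)/381 = 31.021
P(33) = 12200 / (1 + 31.021·e^(−0.0479·33)) = 12200 / (1 + 31.021·0.205831)
= 12200 / 7.38508 ≈ 1651.98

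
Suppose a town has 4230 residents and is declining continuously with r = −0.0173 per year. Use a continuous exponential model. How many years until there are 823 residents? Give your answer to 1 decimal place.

t ≈ 94.6 years

823 = 4230 · e^(-0.0173·t)
t = ln(823/4230) / -0.0173 = ln(0.19456) / -0.0173 = -1.637 / -0.0173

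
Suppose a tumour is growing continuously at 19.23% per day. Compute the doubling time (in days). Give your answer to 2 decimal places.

doubling time = ln(2) / |r| = 0.69315 / 0.1923

doubling time ≈ 3.60 days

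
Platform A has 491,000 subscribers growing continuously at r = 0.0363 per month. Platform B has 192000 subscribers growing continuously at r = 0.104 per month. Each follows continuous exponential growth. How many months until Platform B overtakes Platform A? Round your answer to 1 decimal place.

t ≈ 13.9 months

491000·e^(0.0363t) = 192000·e^(0.104t)
491000/192000 = e^((0.104 − 0.0363)t) → ln(2.55729) = 0.0677·t
t = 0.93895 / 0.0677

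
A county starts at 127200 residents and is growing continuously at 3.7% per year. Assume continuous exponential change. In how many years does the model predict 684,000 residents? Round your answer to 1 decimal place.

684000 = 127200 · e^(0.037·t)
t = ln(684000/127200) / 0.037 = ln(5.37736) / 0.037 = 1.6822 / 0.037

t ≈ 45.5 years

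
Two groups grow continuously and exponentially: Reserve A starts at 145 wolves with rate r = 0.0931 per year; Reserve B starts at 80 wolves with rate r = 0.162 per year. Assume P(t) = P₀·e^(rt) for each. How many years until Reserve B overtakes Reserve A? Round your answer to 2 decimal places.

145·e^(0.0931t) = 80·e^(0.162t)
145/80 = e^((0.162 − 0.0931)t) → ln(1.8125) = 0.0689·t
t = 0.59471 / 0.0689

t ≈ 8.63 years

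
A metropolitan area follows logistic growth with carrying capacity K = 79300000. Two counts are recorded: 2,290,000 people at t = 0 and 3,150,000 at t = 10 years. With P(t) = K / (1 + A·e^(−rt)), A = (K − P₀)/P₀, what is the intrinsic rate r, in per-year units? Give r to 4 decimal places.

A = (79300000 − 2290000)/2290000 = 33.62882
3150000 = 79300000/(1 + 33.62882·e^(−r·10)) → e^(−10r) = (25.1746 − 1)/33.62882 = 0.718866
r = −ln(0.718866)/10 = 0.33008/10

r ≈ 0.0330 per year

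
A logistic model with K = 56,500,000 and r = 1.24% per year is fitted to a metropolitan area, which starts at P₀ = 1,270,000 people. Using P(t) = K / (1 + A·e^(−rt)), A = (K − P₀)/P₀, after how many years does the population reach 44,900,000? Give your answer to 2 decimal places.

A = (56500000 − 1270000)/1270000 = 43.48819
44900000 = 56500000/(1 + 43.48819·e^(−0.0124t)) → 1 + 43.48819·e^(−0.0124t) = 1.25835
e^(−0.0124t) = 0.005941 → t = ln(168.32928)/0.0124 = 5.12592/0.0124

t ≈ 413.38 years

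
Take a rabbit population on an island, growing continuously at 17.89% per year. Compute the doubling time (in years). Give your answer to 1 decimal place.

doubling time = ln(2) / |r| = 0.69315 / 0.1789

doubling time ≈ 3.9 years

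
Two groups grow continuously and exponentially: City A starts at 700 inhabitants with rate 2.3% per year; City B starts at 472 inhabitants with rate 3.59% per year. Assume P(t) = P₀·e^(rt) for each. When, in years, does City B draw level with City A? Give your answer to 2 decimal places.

t ≈ 30.55 years

700·e^(0.023t) = 472·e^(0.0359t)
700/472 = e^((0.0359 − 0.023)t) → ln(1.48305) = 0.0129·t
t = 0.3941 / 0.0129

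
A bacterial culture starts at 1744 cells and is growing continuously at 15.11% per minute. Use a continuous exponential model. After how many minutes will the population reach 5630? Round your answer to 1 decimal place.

5630 = 1744 · e^(0.1511·t)
t = ln(5630/1744) / 0.1511 = ln(3.22821) / 0.1511 = 1.17193 / 0.1511

t ≈ 7.8 minutes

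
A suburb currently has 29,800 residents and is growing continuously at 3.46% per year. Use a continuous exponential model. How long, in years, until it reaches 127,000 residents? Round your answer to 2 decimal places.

t ≈ 41.90 years

127000 = 29800 · e^(0.0346·t)
t = ln(127000/29800) / 0.0346 = ln(4.26174) / 0.0346 = 1.44968 / 0.0346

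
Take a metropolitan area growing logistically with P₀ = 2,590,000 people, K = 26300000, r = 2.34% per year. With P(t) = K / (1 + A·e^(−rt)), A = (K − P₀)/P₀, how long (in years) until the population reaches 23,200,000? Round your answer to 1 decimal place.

A = (26300000 − 2590000)/2590000 = 9.15444
23200000 = 26300000/(1 + 9.15444·e^(−0.0234t)) → 1 + 9.15444·e^(−0.0234t) = 1.13362
e^(−0.0234t) = 0.014596 → t = ln(68.51065)/0.0234 = 4.22699/0.0234

t ≈ 180.6 years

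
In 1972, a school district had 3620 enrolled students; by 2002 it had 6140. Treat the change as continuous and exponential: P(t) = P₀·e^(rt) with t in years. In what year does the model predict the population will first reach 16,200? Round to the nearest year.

year 2057

r = ln(6140/3620) / 30 = 0.52835/30 ≈ 0.017612 per year
t = ln(16200/3620) / r = 1.49854/0.017612 ≈ 85.09 years after 1972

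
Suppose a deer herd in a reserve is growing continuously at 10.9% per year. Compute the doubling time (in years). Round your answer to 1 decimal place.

doubling time = ln(2) / |r| = 0.69315 / 0.109

doubling time ≈ 6.4 years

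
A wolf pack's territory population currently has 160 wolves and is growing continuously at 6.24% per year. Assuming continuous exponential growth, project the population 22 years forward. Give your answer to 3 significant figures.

≈ 631 wolves

P(22) = 160 · e^(0.0624·22) = 160 · e^(1.3728)
= 160 · 3.94639 ≈ 631.42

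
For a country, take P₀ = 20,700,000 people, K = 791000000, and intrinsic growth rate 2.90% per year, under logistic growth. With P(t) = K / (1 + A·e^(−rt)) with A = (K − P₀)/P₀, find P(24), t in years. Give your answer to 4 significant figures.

≈ 40,450,000 people

A = (791000000 − 20700000)/20700000 = 37.21256
P(24) = 791000000 / (1 + 37.21256·e^(−0.029·24)) = 791000000 / (1 + 37.21256·0.498576)
= 791000000 / 19.55328 ≈ 40453580.32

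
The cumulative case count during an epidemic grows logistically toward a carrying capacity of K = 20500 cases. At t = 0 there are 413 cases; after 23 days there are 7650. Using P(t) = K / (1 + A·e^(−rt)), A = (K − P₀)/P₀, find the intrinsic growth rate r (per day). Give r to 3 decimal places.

A = (20500 − 413)/413 = 48.6368
7650 = 20500/(1 + 48.6368·e^(−r·23)) → e^(−23r) = (2.67974 − 1)/48.6368 = 0.034536
r = −ln(0.034536)/23 = 3.36574/23

r ≈ 0.146 per day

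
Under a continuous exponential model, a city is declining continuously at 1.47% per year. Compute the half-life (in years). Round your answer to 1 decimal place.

half-life ≈ 47.2 years

half-life = ln(2) / |r| = 0.69315 / 0.0147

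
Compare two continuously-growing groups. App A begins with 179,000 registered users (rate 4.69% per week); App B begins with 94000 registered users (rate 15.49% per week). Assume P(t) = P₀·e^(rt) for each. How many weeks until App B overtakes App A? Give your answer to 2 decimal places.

t ≈ 5.96 weeks

179000·e^(0.0469t) = 94000·e^(0.1549t)
179000/94000 = e^((0.1549 − 0.0469)t) → ln(1.90426) = 0.108·t
t = 0.64409 / 0.108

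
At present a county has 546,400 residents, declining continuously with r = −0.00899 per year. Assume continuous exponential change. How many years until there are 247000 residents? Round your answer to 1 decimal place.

t ≈ 88.3 years

247000 = 546400 · e^(-0.00899·t)
t = ln(247000/546400) / -0.00899 = ln(0.45205) / -0.00899 = -0.79396 / -0.00899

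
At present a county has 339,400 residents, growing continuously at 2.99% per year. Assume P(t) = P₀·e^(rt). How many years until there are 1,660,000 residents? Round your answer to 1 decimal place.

t ≈ 53.1 years

1660000 = 339400 · e^(0.0299·t)
t = ln(1660000/339400) / 0.0299 = ln(4.89098) / 0.0299 = 1.58739 / 0.0299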